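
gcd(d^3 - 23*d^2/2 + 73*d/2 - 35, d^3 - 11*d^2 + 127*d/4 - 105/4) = d^2 - 19*d/2 + 35/2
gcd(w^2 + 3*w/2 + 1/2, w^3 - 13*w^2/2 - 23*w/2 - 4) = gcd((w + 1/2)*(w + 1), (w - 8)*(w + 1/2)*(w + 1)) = w^2 + 3*w/2 + 1/2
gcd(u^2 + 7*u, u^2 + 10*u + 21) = u + 7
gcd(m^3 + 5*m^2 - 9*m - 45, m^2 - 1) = 1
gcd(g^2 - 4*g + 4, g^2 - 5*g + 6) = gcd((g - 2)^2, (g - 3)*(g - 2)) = g - 2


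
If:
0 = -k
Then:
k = 0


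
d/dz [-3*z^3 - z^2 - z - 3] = -9*z^2 - 2*z - 1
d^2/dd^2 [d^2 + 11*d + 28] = 2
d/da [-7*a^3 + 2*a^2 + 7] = a*(4 - 21*a)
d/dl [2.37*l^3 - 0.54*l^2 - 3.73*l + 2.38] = 7.11*l^2 - 1.08*l - 3.73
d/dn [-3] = 0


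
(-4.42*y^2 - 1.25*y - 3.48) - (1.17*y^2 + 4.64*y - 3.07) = -5.59*y^2 - 5.89*y - 0.41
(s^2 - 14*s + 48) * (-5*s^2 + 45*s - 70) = -5*s^4 + 115*s^3 - 940*s^2 + 3140*s - 3360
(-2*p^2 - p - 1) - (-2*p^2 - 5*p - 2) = 4*p + 1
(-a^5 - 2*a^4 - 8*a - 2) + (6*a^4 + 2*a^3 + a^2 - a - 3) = -a^5 + 4*a^4 + 2*a^3 + a^2 - 9*a - 5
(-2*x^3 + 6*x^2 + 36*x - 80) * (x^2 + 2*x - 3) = -2*x^5 + 2*x^4 + 54*x^3 - 26*x^2 - 268*x + 240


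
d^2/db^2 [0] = 0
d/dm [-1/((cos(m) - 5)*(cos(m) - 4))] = (9 - 2*cos(m))*sin(m)/((cos(m) - 5)^2*(cos(m) - 4)^2)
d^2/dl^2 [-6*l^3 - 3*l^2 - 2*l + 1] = -36*l - 6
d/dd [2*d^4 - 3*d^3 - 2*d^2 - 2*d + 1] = 8*d^3 - 9*d^2 - 4*d - 2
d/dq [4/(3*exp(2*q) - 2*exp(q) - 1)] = (8 - 24*exp(q))*exp(q)/(-3*exp(2*q) + 2*exp(q) + 1)^2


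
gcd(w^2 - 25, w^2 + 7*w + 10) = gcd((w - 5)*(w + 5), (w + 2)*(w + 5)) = w + 5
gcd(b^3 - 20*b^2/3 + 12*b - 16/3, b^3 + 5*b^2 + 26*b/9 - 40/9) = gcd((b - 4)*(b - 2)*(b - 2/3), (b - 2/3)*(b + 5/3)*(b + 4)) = b - 2/3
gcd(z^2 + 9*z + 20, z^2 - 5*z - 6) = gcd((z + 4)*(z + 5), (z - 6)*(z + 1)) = 1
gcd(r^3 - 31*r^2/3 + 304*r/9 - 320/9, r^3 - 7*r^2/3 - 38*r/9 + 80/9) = r - 8/3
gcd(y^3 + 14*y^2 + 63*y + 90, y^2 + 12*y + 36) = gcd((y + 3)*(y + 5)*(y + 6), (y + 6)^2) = y + 6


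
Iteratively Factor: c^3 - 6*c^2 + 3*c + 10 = (c - 5)*(c^2 - c - 2) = (c - 5)*(c - 2)*(c + 1)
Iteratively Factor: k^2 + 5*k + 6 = (k + 2)*(k + 3)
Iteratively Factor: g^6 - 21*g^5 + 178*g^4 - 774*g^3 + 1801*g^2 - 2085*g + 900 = (g - 3)*(g^5 - 18*g^4 + 124*g^3 - 402*g^2 + 595*g - 300) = (g - 3)^2*(g^4 - 15*g^3 + 79*g^2 - 165*g + 100) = (g - 4)*(g - 3)^2*(g^3 - 11*g^2 + 35*g - 25) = (g - 5)*(g - 4)*(g - 3)^2*(g^2 - 6*g + 5) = (g - 5)^2*(g - 4)*(g - 3)^2*(g - 1)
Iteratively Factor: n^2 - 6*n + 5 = (n - 5)*(n - 1)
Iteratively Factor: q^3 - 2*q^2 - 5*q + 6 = (q - 1)*(q^2 - q - 6) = (q - 3)*(q - 1)*(q + 2)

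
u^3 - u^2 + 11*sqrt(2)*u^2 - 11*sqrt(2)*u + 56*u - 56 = (u - 1)*(u + 4*sqrt(2))*(u + 7*sqrt(2))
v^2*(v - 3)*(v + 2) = v^4 - v^3 - 6*v^2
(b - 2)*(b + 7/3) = b^2 + b/3 - 14/3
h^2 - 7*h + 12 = (h - 4)*(h - 3)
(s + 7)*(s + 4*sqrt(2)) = s^2 + 4*sqrt(2)*s + 7*s + 28*sqrt(2)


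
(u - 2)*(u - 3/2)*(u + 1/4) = u^3 - 13*u^2/4 + 17*u/8 + 3/4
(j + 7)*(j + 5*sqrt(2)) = j^2 + 7*j + 5*sqrt(2)*j + 35*sqrt(2)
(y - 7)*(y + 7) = y^2 - 49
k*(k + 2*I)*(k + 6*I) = k^3 + 8*I*k^2 - 12*k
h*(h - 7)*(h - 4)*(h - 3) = h^4 - 14*h^3 + 61*h^2 - 84*h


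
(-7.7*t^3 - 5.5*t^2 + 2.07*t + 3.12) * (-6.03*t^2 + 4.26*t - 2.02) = 46.431*t^5 + 0.363*t^4 - 20.3581*t^3 + 1.1146*t^2 + 9.1098*t - 6.3024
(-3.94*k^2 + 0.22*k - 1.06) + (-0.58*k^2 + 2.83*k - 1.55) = -4.52*k^2 + 3.05*k - 2.61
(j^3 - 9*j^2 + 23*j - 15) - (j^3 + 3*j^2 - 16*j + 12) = -12*j^2 + 39*j - 27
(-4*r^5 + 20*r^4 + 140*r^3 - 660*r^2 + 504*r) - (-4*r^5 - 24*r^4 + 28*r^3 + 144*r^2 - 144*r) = 44*r^4 + 112*r^3 - 804*r^2 + 648*r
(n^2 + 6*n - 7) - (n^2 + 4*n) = 2*n - 7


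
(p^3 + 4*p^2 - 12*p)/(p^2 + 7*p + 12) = p*(p^2 + 4*p - 12)/(p^2 + 7*p + 12)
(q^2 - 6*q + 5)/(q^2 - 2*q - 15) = (q - 1)/(q + 3)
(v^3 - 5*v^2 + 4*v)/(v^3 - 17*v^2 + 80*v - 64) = v*(v - 4)/(v^2 - 16*v + 64)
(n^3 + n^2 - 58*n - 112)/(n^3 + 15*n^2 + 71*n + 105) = (n^2 - 6*n - 16)/(n^2 + 8*n + 15)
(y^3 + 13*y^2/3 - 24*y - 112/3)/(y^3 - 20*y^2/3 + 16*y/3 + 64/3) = (y + 7)/(y - 4)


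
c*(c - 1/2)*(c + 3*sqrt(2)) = c^3 - c^2/2 + 3*sqrt(2)*c^2 - 3*sqrt(2)*c/2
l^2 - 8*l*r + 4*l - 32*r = (l + 4)*(l - 8*r)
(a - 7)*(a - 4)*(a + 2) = a^3 - 9*a^2 + 6*a + 56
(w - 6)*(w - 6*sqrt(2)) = w^2 - 6*sqrt(2)*w - 6*w + 36*sqrt(2)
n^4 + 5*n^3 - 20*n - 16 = (n - 2)*(n + 1)*(n + 2)*(n + 4)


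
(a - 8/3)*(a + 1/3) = a^2 - 7*a/3 - 8/9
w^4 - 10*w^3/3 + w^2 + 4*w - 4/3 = (w - 2)^2*(w - 1/3)*(w + 1)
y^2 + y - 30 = (y - 5)*(y + 6)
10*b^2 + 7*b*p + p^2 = (2*b + p)*(5*b + p)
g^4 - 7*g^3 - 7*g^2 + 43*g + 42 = (g - 7)*(g - 3)*(g + 1)*(g + 2)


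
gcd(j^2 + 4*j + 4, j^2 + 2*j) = j + 2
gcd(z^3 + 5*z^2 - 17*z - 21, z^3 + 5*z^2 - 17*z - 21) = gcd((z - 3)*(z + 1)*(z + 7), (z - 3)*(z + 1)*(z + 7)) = z^3 + 5*z^2 - 17*z - 21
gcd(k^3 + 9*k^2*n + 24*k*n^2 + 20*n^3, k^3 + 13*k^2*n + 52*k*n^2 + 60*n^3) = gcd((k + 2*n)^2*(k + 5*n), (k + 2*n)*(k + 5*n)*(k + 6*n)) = k^2 + 7*k*n + 10*n^2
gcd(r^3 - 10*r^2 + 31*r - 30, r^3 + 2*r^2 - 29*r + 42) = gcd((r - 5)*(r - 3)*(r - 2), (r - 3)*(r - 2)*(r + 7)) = r^2 - 5*r + 6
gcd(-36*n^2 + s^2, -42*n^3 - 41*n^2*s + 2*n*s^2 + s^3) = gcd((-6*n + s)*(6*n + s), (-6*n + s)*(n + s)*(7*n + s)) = -6*n + s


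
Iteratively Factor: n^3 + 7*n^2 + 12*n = (n + 4)*(n^2 + 3*n) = (n + 3)*(n + 4)*(n)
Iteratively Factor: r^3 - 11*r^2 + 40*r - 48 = (r - 4)*(r^2 - 7*r + 12) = (r - 4)^2*(r - 3)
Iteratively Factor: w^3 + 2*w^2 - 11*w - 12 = (w - 3)*(w^2 + 5*w + 4) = (w - 3)*(w + 1)*(w + 4)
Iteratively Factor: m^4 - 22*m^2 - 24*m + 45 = (m - 5)*(m^3 + 5*m^2 + 3*m - 9) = (m - 5)*(m + 3)*(m^2 + 2*m - 3) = (m - 5)*(m - 1)*(m + 3)*(m + 3)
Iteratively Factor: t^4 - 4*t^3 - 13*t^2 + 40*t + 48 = (t - 4)*(t^3 - 13*t - 12) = (t - 4)*(t + 1)*(t^2 - t - 12) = (t - 4)^2*(t + 1)*(t + 3)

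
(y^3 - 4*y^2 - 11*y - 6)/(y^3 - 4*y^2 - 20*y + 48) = (y^2 + 2*y + 1)/(y^2 + 2*y - 8)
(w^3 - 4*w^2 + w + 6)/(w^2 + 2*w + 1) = (w^2 - 5*w + 6)/(w + 1)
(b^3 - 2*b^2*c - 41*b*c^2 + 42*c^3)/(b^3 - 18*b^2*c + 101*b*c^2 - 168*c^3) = (b^2 + 5*b*c - 6*c^2)/(b^2 - 11*b*c + 24*c^2)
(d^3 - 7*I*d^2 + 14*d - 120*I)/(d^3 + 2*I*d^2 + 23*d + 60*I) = (d - 6*I)/(d + 3*I)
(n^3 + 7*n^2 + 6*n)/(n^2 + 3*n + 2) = n*(n + 6)/(n + 2)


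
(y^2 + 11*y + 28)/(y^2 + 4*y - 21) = (y + 4)/(y - 3)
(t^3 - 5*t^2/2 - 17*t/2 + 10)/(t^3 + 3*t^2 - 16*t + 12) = (t^2 - 3*t/2 - 10)/(t^2 + 4*t - 12)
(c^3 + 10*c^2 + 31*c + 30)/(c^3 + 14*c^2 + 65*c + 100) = (c^2 + 5*c + 6)/(c^2 + 9*c + 20)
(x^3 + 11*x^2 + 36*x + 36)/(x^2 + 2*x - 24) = (x^2 + 5*x + 6)/(x - 4)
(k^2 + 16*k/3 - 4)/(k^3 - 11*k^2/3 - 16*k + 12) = (k + 6)/(k^2 - 3*k - 18)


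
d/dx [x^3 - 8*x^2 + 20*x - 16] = 3*x^2 - 16*x + 20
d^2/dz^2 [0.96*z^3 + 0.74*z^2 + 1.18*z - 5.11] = 5.76*z + 1.48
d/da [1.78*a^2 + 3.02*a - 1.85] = 3.56*a + 3.02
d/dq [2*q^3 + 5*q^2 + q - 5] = 6*q^2 + 10*q + 1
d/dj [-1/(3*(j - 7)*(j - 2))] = (2*j - 9)/(3*(j - 7)^2*(j - 2)^2)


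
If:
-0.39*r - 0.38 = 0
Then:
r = -0.97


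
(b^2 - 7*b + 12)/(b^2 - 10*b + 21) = (b - 4)/(b - 7)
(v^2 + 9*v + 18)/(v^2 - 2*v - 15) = (v + 6)/(v - 5)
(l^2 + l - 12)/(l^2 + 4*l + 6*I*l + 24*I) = (l - 3)/(l + 6*I)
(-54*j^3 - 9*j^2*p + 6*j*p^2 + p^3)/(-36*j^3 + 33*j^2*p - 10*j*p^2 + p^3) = (18*j^2 + 9*j*p + p^2)/(12*j^2 - 7*j*p + p^2)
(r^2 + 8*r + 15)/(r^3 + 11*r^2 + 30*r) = (r + 3)/(r*(r + 6))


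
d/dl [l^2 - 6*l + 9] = 2*l - 6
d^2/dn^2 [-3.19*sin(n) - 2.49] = 3.19*sin(n)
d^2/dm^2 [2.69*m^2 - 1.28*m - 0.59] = 5.38000000000000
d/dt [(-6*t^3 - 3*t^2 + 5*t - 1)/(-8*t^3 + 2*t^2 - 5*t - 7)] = (-36*t^4 + 140*t^3 + 107*t^2 + 46*t - 40)/(64*t^6 - 32*t^5 + 84*t^4 + 92*t^3 - 3*t^2 + 70*t + 49)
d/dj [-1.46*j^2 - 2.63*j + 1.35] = -2.92*j - 2.63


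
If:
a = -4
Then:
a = -4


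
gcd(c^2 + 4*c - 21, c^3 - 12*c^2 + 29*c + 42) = 1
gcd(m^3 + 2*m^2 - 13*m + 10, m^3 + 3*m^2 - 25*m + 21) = m - 1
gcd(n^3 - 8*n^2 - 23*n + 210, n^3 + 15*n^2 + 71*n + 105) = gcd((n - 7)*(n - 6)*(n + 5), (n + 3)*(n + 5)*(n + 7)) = n + 5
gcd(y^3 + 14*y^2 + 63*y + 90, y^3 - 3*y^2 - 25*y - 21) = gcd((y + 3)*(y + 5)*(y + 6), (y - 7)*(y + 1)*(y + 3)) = y + 3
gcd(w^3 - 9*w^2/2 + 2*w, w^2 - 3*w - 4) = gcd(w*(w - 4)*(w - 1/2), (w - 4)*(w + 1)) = w - 4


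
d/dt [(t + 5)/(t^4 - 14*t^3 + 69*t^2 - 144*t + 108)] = (-3*t^3 - t^2 + 138*t - 276)/(t^7 - 25*t^6 + 259*t^5 - 1443*t^4 + 4680*t^3 - 8856*t^2 + 9072*t - 3888)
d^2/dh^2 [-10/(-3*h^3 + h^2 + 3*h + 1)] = 20*((1 - 9*h)*(-3*h^3 + h^2 + 3*h + 1) - (-9*h^2 + 2*h + 3)^2)/(-3*h^3 + h^2 + 3*h + 1)^3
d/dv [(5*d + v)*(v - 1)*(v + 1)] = 10*d*v + 3*v^2 - 1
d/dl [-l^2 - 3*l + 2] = -2*l - 3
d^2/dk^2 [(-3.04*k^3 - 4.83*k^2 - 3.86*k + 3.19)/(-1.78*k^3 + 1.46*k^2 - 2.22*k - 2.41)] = (46.407448*k^6 + 1.30295999999997*k^5 - 452.483832*k^4 - 88.8161720000001*k^3 - 115.579308*k^2 + 331.57386*k - 39.089158)/(5.639752*k^9 - 13.877592*k^8 + 32.484288*k^7 - 14.82062*k^6 + 2.935464*k^5 + 50.965212*k^4 - 4.91145*k^3 + 10.192854*k^2 + 38.681946*k + 13.997521)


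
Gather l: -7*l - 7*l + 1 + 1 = 2 - 14*l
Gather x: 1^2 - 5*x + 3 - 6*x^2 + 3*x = -6*x^2 - 2*x + 4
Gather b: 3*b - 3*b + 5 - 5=0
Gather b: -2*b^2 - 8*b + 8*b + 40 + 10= 50 - 2*b^2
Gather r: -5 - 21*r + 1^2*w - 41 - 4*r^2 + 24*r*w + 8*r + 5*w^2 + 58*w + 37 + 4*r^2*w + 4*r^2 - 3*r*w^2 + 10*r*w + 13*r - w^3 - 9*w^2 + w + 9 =4*r^2*w + r*(-3*w^2 + 34*w) - w^3 - 4*w^2 + 60*w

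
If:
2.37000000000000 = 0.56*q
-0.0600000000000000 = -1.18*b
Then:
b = 0.05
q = 4.23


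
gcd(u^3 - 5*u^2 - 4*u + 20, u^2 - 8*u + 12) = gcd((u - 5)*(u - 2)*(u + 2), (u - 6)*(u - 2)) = u - 2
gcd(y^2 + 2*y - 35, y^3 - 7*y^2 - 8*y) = 1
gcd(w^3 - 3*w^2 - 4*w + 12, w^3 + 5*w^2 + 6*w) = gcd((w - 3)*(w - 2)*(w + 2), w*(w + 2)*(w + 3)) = w + 2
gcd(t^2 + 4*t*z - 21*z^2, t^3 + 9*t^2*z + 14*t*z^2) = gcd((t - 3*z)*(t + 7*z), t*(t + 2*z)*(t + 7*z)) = t + 7*z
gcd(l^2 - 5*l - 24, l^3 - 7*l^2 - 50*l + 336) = l - 8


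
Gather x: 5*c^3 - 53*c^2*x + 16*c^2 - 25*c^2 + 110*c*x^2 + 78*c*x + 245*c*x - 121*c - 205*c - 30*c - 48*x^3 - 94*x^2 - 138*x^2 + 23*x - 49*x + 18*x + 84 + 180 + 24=5*c^3 - 9*c^2 - 356*c - 48*x^3 + x^2*(110*c - 232) + x*(-53*c^2 + 323*c - 8) + 288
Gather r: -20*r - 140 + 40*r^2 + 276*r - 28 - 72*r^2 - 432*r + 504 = -32*r^2 - 176*r + 336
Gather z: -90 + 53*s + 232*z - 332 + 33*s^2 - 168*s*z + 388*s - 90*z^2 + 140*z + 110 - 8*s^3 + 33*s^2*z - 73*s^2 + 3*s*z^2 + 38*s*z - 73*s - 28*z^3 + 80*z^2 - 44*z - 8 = -8*s^3 - 40*s^2 + 368*s - 28*z^3 + z^2*(3*s - 10) + z*(33*s^2 - 130*s + 328) - 320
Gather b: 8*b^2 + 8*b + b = 8*b^2 + 9*b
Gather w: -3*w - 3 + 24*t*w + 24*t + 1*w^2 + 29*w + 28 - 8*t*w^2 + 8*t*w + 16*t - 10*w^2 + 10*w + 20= 40*t + w^2*(-8*t - 9) + w*(32*t + 36) + 45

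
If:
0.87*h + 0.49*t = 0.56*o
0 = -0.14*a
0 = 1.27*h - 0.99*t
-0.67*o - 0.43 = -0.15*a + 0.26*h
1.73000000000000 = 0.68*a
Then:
No Solution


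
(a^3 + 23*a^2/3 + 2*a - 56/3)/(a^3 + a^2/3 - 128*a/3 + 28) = (3*a^2 + 2*a - 8)/(3*a^2 - 20*a + 12)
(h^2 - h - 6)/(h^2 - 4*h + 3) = (h + 2)/(h - 1)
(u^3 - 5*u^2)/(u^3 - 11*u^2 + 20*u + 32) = u^2*(u - 5)/(u^3 - 11*u^2 + 20*u + 32)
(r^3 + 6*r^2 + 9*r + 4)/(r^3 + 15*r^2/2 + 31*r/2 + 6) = 2*(r^2 + 2*r + 1)/(2*r^2 + 7*r + 3)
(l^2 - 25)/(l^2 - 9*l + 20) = (l + 5)/(l - 4)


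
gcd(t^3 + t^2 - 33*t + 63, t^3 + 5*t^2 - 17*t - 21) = t^2 + 4*t - 21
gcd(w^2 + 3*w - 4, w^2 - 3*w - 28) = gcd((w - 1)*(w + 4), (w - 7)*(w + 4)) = w + 4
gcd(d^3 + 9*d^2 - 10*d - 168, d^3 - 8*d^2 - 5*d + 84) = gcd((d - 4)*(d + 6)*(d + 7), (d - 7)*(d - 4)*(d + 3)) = d - 4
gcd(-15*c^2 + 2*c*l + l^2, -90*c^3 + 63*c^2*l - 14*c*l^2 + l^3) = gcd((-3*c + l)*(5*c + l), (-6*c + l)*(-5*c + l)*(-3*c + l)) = 3*c - l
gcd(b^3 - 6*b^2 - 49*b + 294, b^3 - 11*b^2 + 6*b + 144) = b - 6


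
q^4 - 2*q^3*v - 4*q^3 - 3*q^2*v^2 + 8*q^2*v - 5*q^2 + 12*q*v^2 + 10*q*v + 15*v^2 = (q - 5)*(q + 1)*(q - 3*v)*(q + v)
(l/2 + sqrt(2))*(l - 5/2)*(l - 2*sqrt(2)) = l^3/2 - 5*l^2/4 - 4*l + 10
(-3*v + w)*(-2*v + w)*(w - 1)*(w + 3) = 6*v^2*w^2 + 12*v^2*w - 18*v^2 - 5*v*w^3 - 10*v*w^2 + 15*v*w + w^4 + 2*w^3 - 3*w^2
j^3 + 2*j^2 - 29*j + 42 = (j - 3)*(j - 2)*(j + 7)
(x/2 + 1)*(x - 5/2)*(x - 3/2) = x^3/2 - x^2 - 17*x/8 + 15/4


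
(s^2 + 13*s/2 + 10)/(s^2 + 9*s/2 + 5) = (s + 4)/(s + 2)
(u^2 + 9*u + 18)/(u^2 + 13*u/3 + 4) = 3*(u + 6)/(3*u + 4)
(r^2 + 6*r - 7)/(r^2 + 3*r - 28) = (r - 1)/(r - 4)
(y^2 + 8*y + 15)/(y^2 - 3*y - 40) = (y + 3)/(y - 8)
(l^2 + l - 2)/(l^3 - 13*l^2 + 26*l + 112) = (l - 1)/(l^2 - 15*l + 56)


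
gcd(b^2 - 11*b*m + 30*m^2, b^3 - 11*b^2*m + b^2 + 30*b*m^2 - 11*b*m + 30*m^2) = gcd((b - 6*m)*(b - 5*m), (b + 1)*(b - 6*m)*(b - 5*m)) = b^2 - 11*b*m + 30*m^2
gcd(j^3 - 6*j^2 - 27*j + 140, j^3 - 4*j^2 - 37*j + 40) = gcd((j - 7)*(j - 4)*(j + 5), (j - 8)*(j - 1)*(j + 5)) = j + 5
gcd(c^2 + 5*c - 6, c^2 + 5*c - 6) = c^2 + 5*c - 6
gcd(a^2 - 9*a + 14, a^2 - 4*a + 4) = a - 2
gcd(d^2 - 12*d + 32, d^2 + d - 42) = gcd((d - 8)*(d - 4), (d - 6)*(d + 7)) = 1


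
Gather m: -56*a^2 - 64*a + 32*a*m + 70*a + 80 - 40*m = -56*a^2 + 6*a + m*(32*a - 40) + 80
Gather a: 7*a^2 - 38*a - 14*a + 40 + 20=7*a^2 - 52*a + 60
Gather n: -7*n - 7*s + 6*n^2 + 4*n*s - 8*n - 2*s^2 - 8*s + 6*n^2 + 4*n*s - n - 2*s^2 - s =12*n^2 + n*(8*s - 16) - 4*s^2 - 16*s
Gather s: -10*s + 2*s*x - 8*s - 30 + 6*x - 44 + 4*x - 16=s*(2*x - 18) + 10*x - 90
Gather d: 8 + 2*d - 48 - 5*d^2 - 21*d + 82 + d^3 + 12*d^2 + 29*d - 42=d^3 + 7*d^2 + 10*d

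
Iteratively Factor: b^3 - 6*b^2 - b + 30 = (b - 5)*(b^2 - b - 6) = (b - 5)*(b - 3)*(b + 2)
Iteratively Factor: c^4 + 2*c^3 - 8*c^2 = (c)*(c^3 + 2*c^2 - 8*c) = c^2*(c^2 + 2*c - 8) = c^2*(c - 2)*(c + 4)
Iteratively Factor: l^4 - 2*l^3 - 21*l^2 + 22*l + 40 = (l - 5)*(l^3 + 3*l^2 - 6*l - 8) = (l - 5)*(l + 1)*(l^2 + 2*l - 8) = (l - 5)*(l - 2)*(l + 1)*(l + 4)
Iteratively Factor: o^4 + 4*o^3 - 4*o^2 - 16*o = (o + 2)*(o^3 + 2*o^2 - 8*o) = (o - 2)*(o + 2)*(o^2 + 4*o) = o*(o - 2)*(o + 2)*(o + 4)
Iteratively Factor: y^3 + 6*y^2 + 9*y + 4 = (y + 4)*(y^2 + 2*y + 1) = (y + 1)*(y + 4)*(y + 1)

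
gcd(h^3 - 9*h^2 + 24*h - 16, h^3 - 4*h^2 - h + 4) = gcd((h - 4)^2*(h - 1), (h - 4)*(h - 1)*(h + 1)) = h^2 - 5*h + 4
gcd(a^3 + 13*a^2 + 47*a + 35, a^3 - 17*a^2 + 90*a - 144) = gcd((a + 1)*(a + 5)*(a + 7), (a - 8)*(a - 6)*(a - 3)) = 1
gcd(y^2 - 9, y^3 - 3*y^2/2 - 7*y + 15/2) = y - 3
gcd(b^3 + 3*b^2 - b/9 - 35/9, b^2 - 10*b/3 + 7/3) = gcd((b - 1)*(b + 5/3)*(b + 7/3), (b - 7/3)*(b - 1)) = b - 1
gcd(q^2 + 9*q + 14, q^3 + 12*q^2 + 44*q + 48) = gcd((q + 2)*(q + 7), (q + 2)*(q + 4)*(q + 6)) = q + 2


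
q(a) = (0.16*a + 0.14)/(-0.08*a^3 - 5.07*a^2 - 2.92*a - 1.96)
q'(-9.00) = 0.00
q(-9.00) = 0.00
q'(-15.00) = 0.00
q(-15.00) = 0.00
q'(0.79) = 0.03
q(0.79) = -0.04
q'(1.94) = 0.01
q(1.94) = -0.02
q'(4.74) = 0.00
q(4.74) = -0.01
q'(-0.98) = -0.03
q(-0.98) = 0.00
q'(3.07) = 0.00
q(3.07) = -0.01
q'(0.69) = 0.04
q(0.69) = -0.04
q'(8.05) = 0.00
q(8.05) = -0.00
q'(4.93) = 0.00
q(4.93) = -0.01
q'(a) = (0.16*a + 0.14)*(0.24*a^2 + 10.14*a + 2.92)/(-0.08*a^3 - 5.07*a^2 - 2.92*a - 1.96)^2 + 0.16/(-0.08*a^3 - 5.07*a^2 - 2.92*a - 1.96) = (0.0256*a^3 + 0.8448*a^2 + 1.4196*a + 0.0952000000000001)/(0.0064*a^6 + 0.8112*a^5 + 26.1721*a^4 + 29.9224*a^3 + 28.4008*a^2 + 11.4464*a + 3.8416)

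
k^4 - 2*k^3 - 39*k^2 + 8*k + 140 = (k - 7)*(k - 2)*(k + 2)*(k + 5)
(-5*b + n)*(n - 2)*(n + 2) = -5*b*n^2 + 20*b + n^3 - 4*n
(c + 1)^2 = c^2 + 2*c + 1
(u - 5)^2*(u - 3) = u^3 - 13*u^2 + 55*u - 75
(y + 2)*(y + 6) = y^2 + 8*y + 12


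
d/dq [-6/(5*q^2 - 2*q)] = 12*(5*q - 1)/(q^2*(5*q - 2)^2)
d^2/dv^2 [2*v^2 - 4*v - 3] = 4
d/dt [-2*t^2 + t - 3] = 1 - 4*t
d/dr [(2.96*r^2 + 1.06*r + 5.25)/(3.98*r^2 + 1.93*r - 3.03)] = (1.494*r^2 - 59.7276*r - 13.3443)/(15.8404*r^4 + 15.3628*r^3 - 20.3939*r^2 - 11.6958*r + 9.1809)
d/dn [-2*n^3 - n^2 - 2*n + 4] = -6*n^2 - 2*n - 2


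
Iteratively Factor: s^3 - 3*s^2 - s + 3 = (s - 1)*(s^2 - 2*s - 3) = (s - 1)*(s + 1)*(s - 3)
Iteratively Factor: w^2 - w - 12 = (w - 4)*(w + 3)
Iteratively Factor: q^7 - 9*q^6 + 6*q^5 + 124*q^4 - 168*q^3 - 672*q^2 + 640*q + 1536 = (q - 4)*(q^6 - 5*q^5 - 14*q^4 + 68*q^3 + 104*q^2 - 256*q - 384) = (q - 4)*(q - 3)*(q^5 - 2*q^4 - 20*q^3 + 8*q^2 + 128*q + 128) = (q - 4)^2*(q - 3)*(q^4 + 2*q^3 - 12*q^2 - 40*q - 32) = (q - 4)^2*(q - 3)*(q + 2)*(q^3 - 12*q - 16) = (q - 4)^2*(q - 3)*(q + 2)^2*(q^2 - 2*q - 8) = (q - 4)^3*(q - 3)*(q + 2)^2*(q + 2)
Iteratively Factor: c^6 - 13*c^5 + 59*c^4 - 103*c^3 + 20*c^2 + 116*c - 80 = (c - 4)*(c^5 - 9*c^4 + 23*c^3 - 11*c^2 - 24*c + 20) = (c - 4)*(c - 1)*(c^4 - 8*c^3 + 15*c^2 + 4*c - 20) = (c - 4)*(c - 2)*(c - 1)*(c^3 - 6*c^2 + 3*c + 10) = (c - 4)*(c - 2)^2*(c - 1)*(c^2 - 4*c - 5) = (c - 5)*(c - 4)*(c - 2)^2*(c - 1)*(c + 1)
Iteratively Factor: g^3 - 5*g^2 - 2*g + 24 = (g - 3)*(g^2 - 2*g - 8) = (g - 3)*(g + 2)*(g - 4)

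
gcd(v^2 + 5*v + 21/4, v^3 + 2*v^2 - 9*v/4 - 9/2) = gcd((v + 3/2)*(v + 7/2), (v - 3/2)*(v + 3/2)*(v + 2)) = v + 3/2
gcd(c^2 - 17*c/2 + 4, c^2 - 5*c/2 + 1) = c - 1/2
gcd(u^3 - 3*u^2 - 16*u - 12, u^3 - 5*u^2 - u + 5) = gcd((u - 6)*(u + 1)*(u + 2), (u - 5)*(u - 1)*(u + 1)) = u + 1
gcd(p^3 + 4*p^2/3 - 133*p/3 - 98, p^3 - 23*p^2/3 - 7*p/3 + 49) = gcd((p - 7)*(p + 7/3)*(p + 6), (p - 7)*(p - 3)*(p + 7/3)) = p^2 - 14*p/3 - 49/3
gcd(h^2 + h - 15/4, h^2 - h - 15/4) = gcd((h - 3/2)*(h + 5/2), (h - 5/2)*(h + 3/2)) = 1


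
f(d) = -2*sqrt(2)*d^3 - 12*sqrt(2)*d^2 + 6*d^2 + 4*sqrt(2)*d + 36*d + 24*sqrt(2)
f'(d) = -6*sqrt(2)*d^2 - 24*sqrt(2)*d + 12*d + 4*sqrt(2) + 36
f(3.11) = -27.69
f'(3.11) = -108.65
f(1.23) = 63.32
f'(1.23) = 1.83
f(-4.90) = -100.82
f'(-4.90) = -54.56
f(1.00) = 61.80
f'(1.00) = 11.23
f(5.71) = -612.45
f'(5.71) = -360.28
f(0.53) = 52.52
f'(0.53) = 27.64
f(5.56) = -559.74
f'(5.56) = -342.65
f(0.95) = 61.19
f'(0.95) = 13.15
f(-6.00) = 0.00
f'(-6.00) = -132.17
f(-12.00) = 2841.82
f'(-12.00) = -916.93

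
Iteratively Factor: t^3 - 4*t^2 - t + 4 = (t - 4)*(t^2 - 1) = (t - 4)*(t + 1)*(t - 1)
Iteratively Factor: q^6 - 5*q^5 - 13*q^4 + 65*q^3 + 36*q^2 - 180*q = (q - 3)*(q^5 - 2*q^4 - 19*q^3 + 8*q^2 + 60*q) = (q - 3)*(q - 2)*(q^4 - 19*q^2 - 30*q) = (q - 3)*(q - 2)*(q + 3)*(q^3 - 3*q^2 - 10*q) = (q - 5)*(q - 3)*(q - 2)*(q + 3)*(q^2 + 2*q) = q*(q - 5)*(q - 3)*(q - 2)*(q + 3)*(q + 2)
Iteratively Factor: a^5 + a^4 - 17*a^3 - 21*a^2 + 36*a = (a + 3)*(a^4 - 2*a^3 - 11*a^2 + 12*a) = (a - 1)*(a + 3)*(a^3 - a^2 - 12*a) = (a - 1)*(a + 3)^2*(a^2 - 4*a) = (a - 4)*(a - 1)*(a + 3)^2*(a)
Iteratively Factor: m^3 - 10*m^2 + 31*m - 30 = (m - 3)*(m^2 - 7*m + 10) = (m - 5)*(m - 3)*(m - 2)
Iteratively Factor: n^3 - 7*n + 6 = (n - 2)*(n^2 + 2*n - 3) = (n - 2)*(n + 3)*(n - 1)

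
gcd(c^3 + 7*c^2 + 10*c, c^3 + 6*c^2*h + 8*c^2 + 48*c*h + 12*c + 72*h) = c + 2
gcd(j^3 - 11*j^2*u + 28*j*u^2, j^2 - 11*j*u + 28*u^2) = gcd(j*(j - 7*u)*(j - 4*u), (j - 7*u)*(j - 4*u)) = j^2 - 11*j*u + 28*u^2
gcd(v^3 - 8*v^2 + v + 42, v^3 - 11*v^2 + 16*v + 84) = v^2 - 5*v - 14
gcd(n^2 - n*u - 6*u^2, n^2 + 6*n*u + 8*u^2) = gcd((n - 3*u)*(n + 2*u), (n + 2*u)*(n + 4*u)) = n + 2*u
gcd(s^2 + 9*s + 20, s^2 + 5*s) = s + 5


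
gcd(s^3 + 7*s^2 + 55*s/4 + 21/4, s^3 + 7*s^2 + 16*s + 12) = s + 3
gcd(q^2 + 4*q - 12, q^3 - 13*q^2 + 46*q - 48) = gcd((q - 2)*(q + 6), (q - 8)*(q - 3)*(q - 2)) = q - 2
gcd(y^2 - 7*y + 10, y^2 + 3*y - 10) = y - 2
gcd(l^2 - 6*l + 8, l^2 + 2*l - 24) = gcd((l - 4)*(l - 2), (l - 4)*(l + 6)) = l - 4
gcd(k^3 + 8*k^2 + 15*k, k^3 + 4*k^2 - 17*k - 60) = k^2 + 8*k + 15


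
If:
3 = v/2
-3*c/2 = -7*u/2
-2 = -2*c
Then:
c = 1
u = 3/7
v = 6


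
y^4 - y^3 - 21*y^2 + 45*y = y*(y - 3)^2*(y + 5)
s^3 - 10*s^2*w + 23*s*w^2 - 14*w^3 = (s - 7*w)*(s - 2*w)*(s - w)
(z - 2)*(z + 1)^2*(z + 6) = z^4 + 6*z^3 - 3*z^2 - 20*z - 12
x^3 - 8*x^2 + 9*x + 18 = (x - 6)*(x - 3)*(x + 1)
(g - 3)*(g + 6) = g^2 + 3*g - 18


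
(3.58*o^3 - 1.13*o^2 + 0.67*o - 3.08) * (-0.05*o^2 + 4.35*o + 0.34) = -0.179*o^5 + 15.6295*o^4 - 3.7318*o^3 + 2.6843*o^2 - 13.1702*o - 1.0472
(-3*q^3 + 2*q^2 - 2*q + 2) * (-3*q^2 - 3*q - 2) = 9*q^5 + 3*q^4 + 6*q^3 - 4*q^2 - 2*q - 4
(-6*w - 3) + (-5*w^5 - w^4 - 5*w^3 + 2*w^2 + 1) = -5*w^5 - w^4 - 5*w^3 + 2*w^2 - 6*w - 2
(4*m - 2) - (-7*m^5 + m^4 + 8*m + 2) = 7*m^5 - m^4 - 4*m - 4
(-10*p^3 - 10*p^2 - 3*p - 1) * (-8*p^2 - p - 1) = 80*p^5 + 90*p^4 + 44*p^3 + 21*p^2 + 4*p + 1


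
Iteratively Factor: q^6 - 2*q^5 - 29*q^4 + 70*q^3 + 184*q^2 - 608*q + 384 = (q - 2)*(q^5 - 29*q^3 + 12*q^2 + 208*q - 192) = (q - 4)*(q - 2)*(q^4 + 4*q^3 - 13*q^2 - 40*q + 48) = (q - 4)*(q - 3)*(q - 2)*(q^3 + 7*q^2 + 8*q - 16) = (q - 4)*(q - 3)*(q - 2)*(q + 4)*(q^2 + 3*q - 4) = (q - 4)*(q - 3)*(q - 2)*(q + 4)^2*(q - 1)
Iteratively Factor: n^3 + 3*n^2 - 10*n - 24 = (n + 4)*(n^2 - n - 6) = (n + 2)*(n + 4)*(n - 3)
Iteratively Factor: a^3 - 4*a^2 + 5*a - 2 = (a - 2)*(a^2 - 2*a + 1) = (a - 2)*(a - 1)*(a - 1)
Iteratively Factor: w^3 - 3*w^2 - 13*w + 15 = (w - 5)*(w^2 + 2*w - 3) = (w - 5)*(w - 1)*(w + 3)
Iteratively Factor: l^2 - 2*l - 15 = (l + 3)*(l - 5)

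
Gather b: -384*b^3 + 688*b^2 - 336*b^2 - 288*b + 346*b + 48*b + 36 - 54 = -384*b^3 + 352*b^2 + 106*b - 18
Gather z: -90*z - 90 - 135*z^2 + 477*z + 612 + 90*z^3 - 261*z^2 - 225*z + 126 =90*z^3 - 396*z^2 + 162*z + 648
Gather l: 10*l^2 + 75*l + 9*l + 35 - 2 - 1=10*l^2 + 84*l + 32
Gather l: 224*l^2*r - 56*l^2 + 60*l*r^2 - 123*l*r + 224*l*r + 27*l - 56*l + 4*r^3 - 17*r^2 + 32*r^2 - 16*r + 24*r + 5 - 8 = l^2*(224*r - 56) + l*(60*r^2 + 101*r - 29) + 4*r^3 + 15*r^2 + 8*r - 3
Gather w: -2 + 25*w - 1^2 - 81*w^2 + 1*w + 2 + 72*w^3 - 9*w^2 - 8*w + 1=72*w^3 - 90*w^2 + 18*w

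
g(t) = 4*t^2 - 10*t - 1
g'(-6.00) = -58.00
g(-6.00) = 203.00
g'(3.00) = 14.00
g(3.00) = 5.00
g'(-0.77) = -16.16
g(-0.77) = 9.07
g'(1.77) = 4.16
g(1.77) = -6.17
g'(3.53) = 18.24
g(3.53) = 13.54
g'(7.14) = 47.12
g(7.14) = 131.52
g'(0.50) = -6.00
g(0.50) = -5.00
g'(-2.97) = -33.76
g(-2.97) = 63.98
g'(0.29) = -7.68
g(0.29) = -3.56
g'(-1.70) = -23.60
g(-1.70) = 27.56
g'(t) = 8*t - 10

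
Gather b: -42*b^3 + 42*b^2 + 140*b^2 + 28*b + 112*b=-42*b^3 + 182*b^2 + 140*b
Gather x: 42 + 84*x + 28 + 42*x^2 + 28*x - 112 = 42*x^2 + 112*x - 42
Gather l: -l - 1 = -l - 1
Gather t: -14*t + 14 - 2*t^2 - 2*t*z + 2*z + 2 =-2*t^2 + t*(-2*z - 14) + 2*z + 16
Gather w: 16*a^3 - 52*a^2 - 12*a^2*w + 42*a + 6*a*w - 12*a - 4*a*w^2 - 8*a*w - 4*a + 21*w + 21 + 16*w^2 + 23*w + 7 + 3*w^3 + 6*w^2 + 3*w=16*a^3 - 52*a^2 + 26*a + 3*w^3 + w^2*(22 - 4*a) + w*(-12*a^2 - 2*a + 47) + 28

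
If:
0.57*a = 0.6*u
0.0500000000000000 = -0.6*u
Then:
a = -0.09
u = -0.08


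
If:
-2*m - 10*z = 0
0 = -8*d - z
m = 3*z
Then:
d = 0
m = 0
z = 0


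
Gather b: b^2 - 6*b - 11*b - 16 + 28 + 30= b^2 - 17*b + 42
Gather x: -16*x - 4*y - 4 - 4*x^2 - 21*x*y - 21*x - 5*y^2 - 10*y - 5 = -4*x^2 + x*(-21*y - 37) - 5*y^2 - 14*y - 9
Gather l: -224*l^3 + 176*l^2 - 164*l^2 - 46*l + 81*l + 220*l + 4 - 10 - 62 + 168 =-224*l^3 + 12*l^2 + 255*l + 100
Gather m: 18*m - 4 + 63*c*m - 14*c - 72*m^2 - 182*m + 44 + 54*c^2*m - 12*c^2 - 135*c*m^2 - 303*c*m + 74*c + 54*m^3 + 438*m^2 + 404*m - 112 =-12*c^2 + 60*c + 54*m^3 + m^2*(366 - 135*c) + m*(54*c^2 - 240*c + 240) - 72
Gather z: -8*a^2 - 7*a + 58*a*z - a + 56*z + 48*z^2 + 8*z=-8*a^2 - 8*a + 48*z^2 + z*(58*a + 64)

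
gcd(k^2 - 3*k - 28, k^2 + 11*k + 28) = k + 4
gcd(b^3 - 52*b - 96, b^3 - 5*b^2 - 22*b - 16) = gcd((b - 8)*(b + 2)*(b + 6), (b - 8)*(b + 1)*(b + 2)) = b^2 - 6*b - 16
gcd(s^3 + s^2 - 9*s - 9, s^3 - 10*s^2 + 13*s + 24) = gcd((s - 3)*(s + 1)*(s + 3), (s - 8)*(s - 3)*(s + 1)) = s^2 - 2*s - 3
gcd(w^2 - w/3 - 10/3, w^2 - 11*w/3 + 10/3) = w - 2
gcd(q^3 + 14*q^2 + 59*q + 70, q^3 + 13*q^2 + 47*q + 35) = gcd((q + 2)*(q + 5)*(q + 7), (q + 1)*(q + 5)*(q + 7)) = q^2 + 12*q + 35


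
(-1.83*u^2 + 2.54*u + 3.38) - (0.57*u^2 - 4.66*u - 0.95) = -2.4*u^2 + 7.2*u + 4.33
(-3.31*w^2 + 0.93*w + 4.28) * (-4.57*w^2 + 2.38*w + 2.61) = 15.1267*w^4 - 12.1279*w^3 - 25.9853*w^2 + 12.6137*w + 11.1708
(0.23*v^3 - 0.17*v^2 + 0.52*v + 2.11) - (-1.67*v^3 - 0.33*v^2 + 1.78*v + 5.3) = 1.9*v^3 + 0.16*v^2 - 1.26*v - 3.19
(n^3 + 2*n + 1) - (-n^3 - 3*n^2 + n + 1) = 2*n^3 + 3*n^2 + n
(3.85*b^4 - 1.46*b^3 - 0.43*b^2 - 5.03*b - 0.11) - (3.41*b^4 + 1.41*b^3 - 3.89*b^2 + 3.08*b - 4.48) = 0.44*b^4 - 2.87*b^3 + 3.46*b^2 - 8.11*b + 4.37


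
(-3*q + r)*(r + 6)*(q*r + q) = -3*q^2*r^2 - 21*q^2*r - 18*q^2 + q*r^3 + 7*q*r^2 + 6*q*r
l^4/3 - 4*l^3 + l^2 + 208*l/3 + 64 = (l/3 + 1)*(l - 8)^2*(l + 1)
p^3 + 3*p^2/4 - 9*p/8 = p*(p - 3/4)*(p + 3/2)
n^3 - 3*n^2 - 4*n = n*(n - 4)*(n + 1)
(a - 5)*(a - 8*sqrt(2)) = a^2 - 8*sqrt(2)*a - 5*a + 40*sqrt(2)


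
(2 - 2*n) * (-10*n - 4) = 20*n^2 - 12*n - 8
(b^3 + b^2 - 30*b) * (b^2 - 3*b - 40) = b^5 - 2*b^4 - 73*b^3 + 50*b^2 + 1200*b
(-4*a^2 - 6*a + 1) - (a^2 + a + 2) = -5*a^2 - 7*a - 1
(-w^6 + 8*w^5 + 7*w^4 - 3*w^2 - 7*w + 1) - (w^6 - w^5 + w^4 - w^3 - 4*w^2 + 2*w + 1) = -2*w^6 + 9*w^5 + 6*w^4 + w^3 + w^2 - 9*w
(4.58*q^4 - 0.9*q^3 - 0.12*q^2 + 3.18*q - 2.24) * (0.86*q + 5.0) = 3.9388*q^5 + 22.126*q^4 - 4.6032*q^3 + 2.1348*q^2 + 13.9736*q - 11.2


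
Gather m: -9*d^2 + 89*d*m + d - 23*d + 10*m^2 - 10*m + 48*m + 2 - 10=-9*d^2 - 22*d + 10*m^2 + m*(89*d + 38) - 8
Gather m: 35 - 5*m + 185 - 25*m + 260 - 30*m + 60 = 540 - 60*m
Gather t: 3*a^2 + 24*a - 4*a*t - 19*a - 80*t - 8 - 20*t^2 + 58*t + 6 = 3*a^2 + 5*a - 20*t^2 + t*(-4*a - 22) - 2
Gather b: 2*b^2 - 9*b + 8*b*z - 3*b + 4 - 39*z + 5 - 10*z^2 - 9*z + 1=2*b^2 + b*(8*z - 12) - 10*z^2 - 48*z + 10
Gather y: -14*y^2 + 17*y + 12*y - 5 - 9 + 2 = -14*y^2 + 29*y - 12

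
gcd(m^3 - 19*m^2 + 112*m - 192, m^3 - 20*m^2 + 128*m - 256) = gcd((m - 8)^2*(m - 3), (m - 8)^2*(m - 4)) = m^2 - 16*m + 64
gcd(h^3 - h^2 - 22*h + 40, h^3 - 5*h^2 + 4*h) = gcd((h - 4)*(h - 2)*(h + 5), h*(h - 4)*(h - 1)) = h - 4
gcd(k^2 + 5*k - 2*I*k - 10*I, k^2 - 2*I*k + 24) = 1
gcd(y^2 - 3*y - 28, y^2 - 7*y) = y - 7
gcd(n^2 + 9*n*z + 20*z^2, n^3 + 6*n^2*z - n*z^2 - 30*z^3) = n + 5*z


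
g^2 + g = g*(g + 1)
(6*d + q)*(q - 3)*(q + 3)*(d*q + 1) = 6*d^2*q^3 - 54*d^2*q + d*q^4 - 3*d*q^2 - 54*d + q^3 - 9*q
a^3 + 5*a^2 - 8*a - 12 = (a - 2)*(a + 1)*(a + 6)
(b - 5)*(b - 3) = b^2 - 8*b + 15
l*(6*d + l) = 6*d*l + l^2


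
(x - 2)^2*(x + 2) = x^3 - 2*x^2 - 4*x + 8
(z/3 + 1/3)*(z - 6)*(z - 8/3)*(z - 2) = z^4/3 - 29*z^3/9 + 68*z^2/9 + 4*z/9 - 32/3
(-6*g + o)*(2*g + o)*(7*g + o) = -84*g^3 - 40*g^2*o + 3*g*o^2 + o^3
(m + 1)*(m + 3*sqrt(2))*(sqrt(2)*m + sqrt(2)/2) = sqrt(2)*m^3 + 3*sqrt(2)*m^2/2 + 6*m^2 + sqrt(2)*m/2 + 9*m + 3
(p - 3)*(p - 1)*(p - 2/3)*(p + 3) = p^4 - 5*p^3/3 - 25*p^2/3 + 15*p - 6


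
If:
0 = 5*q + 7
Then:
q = -7/5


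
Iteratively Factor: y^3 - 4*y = (y + 2)*(y^2 - 2*y) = (y - 2)*(y + 2)*(y)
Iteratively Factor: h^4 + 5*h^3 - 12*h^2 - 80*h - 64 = (h - 4)*(h^3 + 9*h^2 + 24*h + 16) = (h - 4)*(h + 1)*(h^2 + 8*h + 16) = (h - 4)*(h + 1)*(h + 4)*(h + 4)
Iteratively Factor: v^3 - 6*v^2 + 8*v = (v)*(v^2 - 6*v + 8) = v*(v - 4)*(v - 2)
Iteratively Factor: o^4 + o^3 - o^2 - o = (o + 1)*(o^3 - o) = (o + 1)^2*(o^2 - o) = o*(o + 1)^2*(o - 1)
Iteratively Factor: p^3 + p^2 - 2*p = (p)*(p^2 + p - 2) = p*(p + 2)*(p - 1)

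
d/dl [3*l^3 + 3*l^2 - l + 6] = 9*l^2 + 6*l - 1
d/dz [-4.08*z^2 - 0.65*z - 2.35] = -8.16*z - 0.65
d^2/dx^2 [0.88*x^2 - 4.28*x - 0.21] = 1.76000000000000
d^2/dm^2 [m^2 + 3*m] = 2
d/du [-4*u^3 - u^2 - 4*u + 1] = -12*u^2 - 2*u - 4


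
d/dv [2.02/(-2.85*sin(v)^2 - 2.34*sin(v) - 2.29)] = (11.514*sin(v) + 4.7268)*cos(v)/(2.85*sin(v)^2 + 2.34*sin(v) + 2.29)^2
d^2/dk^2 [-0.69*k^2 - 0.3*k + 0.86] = -1.38000000000000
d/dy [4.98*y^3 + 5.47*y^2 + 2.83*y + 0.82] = 14.94*y^2 + 10.94*y + 2.83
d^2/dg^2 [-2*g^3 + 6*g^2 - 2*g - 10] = 12 - 12*g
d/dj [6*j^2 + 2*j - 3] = 12*j + 2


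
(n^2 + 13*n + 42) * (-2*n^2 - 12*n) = -2*n^4 - 38*n^3 - 240*n^2 - 504*n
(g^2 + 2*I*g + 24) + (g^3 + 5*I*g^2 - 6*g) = g^3 + g^2 + 5*I*g^2 - 6*g + 2*I*g + 24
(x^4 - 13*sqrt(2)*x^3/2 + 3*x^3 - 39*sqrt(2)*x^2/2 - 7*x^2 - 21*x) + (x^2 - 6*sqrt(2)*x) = x^4 - 13*sqrt(2)*x^3/2 + 3*x^3 - 39*sqrt(2)*x^2/2 - 6*x^2 - 21*x - 6*sqrt(2)*x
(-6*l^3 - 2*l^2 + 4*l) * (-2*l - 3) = 12*l^4 + 22*l^3 - 2*l^2 - 12*l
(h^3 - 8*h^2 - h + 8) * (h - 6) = h^4 - 14*h^3 + 47*h^2 + 14*h - 48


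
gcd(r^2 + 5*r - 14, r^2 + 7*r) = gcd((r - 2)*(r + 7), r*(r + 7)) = r + 7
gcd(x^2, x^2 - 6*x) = x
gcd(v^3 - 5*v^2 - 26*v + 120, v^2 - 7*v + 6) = v - 6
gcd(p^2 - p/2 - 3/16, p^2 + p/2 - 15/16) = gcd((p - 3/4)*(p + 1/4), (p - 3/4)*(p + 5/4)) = p - 3/4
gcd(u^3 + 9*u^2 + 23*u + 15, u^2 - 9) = u + 3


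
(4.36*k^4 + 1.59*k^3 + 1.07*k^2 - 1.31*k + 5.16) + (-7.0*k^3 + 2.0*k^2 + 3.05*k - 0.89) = 4.36*k^4 - 5.41*k^3 + 3.07*k^2 + 1.74*k + 4.27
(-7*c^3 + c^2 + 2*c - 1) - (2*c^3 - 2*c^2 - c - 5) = -9*c^3 + 3*c^2 + 3*c + 4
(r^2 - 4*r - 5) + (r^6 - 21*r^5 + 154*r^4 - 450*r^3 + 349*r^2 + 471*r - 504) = r^6 - 21*r^5 + 154*r^4 - 450*r^3 + 350*r^2 + 467*r - 509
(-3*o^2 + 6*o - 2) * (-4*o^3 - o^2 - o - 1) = 12*o^5 - 21*o^4 + 5*o^3 - o^2 - 4*o + 2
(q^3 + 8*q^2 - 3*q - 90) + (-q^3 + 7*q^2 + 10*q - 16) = 15*q^2 + 7*q - 106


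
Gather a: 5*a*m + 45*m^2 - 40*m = 5*a*m + 45*m^2 - 40*m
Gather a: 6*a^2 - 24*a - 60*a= 6*a^2 - 84*a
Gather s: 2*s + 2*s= 4*s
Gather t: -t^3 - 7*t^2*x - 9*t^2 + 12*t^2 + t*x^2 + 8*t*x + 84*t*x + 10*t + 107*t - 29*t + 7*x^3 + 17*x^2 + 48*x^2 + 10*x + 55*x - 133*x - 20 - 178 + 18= -t^3 + t^2*(3 - 7*x) + t*(x^2 + 92*x + 88) + 7*x^3 + 65*x^2 - 68*x - 180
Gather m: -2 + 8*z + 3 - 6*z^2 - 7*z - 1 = -6*z^2 + z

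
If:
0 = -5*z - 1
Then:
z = -1/5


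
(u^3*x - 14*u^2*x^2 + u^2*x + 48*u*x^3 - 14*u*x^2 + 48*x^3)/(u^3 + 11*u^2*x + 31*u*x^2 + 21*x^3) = x*(u^3 - 14*u^2*x + u^2 + 48*u*x^2 - 14*u*x + 48*x^2)/(u^3 + 11*u^2*x + 31*u*x^2 + 21*x^3)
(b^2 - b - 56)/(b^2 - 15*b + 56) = (b + 7)/(b - 7)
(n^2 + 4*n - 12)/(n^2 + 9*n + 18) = (n - 2)/(n + 3)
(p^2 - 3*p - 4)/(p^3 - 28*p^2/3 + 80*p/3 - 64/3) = 3*(p + 1)/(3*p^2 - 16*p + 16)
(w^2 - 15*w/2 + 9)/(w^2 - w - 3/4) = 2*(w - 6)/(2*w + 1)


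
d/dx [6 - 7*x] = -7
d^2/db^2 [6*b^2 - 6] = 12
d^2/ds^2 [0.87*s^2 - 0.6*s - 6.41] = 1.74000000000000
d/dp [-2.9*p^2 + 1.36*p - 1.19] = 1.36 - 5.8*p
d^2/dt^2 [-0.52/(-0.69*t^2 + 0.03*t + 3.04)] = (0.495144*t^2 - 0.021528*t - 0.52*(1.38*t - 0.03)*(2.76*t - 0.06) - 2.181504)/(-0.69*t^2 + 0.03*t + 3.04)^3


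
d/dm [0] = 0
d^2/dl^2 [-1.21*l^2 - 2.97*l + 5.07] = -2.42000000000000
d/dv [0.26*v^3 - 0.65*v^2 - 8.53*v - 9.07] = 0.78*v^2 - 1.3*v - 8.53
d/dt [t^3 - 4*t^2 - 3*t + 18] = 3*t^2 - 8*t - 3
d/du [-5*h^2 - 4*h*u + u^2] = -4*h + 2*u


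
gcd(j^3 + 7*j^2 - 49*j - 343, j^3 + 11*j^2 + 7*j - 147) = j^2 + 14*j + 49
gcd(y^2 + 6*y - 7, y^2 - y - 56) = y + 7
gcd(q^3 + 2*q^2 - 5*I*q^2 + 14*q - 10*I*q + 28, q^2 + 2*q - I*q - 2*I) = q + 2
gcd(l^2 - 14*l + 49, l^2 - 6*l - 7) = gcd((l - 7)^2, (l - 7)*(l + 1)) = l - 7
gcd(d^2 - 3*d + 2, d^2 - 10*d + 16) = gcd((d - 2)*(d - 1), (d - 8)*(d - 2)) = d - 2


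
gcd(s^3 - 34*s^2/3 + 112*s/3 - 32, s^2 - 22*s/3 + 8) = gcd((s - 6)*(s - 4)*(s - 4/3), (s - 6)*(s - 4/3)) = s^2 - 22*s/3 + 8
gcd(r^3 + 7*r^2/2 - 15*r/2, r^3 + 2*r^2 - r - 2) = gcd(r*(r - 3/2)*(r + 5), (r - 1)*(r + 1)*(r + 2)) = 1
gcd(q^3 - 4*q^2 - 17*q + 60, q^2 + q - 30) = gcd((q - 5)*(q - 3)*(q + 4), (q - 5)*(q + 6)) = q - 5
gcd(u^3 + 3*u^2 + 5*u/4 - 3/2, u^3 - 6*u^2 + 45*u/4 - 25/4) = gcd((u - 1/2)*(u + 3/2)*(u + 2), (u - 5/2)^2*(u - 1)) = 1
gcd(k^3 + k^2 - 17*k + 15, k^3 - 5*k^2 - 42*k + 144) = k - 3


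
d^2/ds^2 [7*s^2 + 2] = 14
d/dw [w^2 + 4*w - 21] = 2*w + 4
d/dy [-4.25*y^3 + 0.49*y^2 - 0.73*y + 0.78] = -12.75*y^2 + 0.98*y - 0.73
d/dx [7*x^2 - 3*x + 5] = 14*x - 3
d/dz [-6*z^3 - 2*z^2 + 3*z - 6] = -18*z^2 - 4*z + 3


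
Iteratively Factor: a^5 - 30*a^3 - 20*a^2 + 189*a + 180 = (a - 5)*(a^4 + 5*a^3 - 5*a^2 - 45*a - 36) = (a - 5)*(a - 3)*(a^3 + 8*a^2 + 19*a + 12) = (a - 5)*(a - 3)*(a + 3)*(a^2 + 5*a + 4) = (a - 5)*(a - 3)*(a + 3)*(a + 4)*(a + 1)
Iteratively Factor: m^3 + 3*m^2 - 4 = (m - 1)*(m^2 + 4*m + 4) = (m - 1)*(m + 2)*(m + 2)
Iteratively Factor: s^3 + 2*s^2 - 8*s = (s - 2)*(s^2 + 4*s) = (s - 2)*(s + 4)*(s)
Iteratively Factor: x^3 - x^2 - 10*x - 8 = (x + 1)*(x^2 - 2*x - 8) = (x + 1)*(x + 2)*(x - 4)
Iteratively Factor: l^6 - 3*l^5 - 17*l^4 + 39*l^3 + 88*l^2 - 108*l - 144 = (l - 2)*(l^5 - l^4 - 19*l^3 + l^2 + 90*l + 72) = (l - 3)*(l - 2)*(l^4 + 2*l^3 - 13*l^2 - 38*l - 24) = (l - 3)*(l - 2)*(l + 1)*(l^3 + l^2 - 14*l - 24) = (l - 4)*(l - 3)*(l - 2)*(l + 1)*(l^2 + 5*l + 6) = (l - 4)*(l - 3)*(l - 2)*(l + 1)*(l + 3)*(l + 2)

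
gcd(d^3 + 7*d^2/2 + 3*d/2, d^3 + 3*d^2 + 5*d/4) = d^2 + d/2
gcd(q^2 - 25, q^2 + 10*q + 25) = q + 5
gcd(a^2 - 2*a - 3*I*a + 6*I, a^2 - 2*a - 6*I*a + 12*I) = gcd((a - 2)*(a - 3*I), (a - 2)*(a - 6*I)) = a - 2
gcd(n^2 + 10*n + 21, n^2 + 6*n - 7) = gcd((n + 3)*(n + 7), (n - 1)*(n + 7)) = n + 7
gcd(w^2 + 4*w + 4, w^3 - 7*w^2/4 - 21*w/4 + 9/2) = w + 2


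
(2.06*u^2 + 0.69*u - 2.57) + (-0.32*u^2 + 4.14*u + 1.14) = 1.74*u^2 + 4.83*u - 1.43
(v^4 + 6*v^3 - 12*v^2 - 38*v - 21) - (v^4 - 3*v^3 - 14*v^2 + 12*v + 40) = 9*v^3 + 2*v^2 - 50*v - 61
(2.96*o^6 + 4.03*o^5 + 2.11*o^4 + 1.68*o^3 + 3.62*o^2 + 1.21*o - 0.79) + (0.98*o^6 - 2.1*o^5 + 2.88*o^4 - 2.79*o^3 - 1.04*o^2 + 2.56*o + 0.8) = 3.94*o^6 + 1.93*o^5 + 4.99*o^4 - 1.11*o^3 + 2.58*o^2 + 3.77*o + 0.01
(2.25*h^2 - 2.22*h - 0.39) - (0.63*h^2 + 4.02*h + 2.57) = 1.62*h^2 - 6.24*h - 2.96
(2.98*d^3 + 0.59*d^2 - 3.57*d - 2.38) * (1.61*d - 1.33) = 4.7978*d^4 - 3.0135*d^3 - 6.5324*d^2 + 0.9163*d + 3.1654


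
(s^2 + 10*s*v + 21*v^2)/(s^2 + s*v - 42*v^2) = (s + 3*v)/(s - 6*v)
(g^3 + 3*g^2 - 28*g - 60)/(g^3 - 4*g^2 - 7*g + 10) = (g + 6)/(g - 1)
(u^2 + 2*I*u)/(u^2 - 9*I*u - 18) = u*(u + 2*I)/(u^2 - 9*I*u - 18)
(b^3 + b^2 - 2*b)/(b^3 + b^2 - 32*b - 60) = b*(b - 1)/(b^2 - b - 30)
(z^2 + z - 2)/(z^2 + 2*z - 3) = (z + 2)/(z + 3)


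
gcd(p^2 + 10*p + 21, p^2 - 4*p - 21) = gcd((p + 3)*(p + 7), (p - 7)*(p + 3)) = p + 3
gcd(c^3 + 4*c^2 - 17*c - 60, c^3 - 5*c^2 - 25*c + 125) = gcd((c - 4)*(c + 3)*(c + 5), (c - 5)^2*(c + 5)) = c + 5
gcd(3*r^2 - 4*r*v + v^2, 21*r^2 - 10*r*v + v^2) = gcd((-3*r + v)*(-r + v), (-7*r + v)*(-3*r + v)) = 3*r - v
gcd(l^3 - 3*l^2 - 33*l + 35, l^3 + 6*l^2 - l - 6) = l - 1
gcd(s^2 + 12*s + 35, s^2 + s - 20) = s + 5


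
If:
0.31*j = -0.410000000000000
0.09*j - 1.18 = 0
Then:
No Solution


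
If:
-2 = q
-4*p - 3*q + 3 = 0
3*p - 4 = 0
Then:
No Solution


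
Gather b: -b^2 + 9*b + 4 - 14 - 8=-b^2 + 9*b - 18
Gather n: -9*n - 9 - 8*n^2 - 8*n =-8*n^2 - 17*n - 9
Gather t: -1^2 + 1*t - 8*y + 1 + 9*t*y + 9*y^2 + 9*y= t*(9*y + 1) + 9*y^2 + y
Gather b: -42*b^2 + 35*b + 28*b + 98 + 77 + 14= -42*b^2 + 63*b + 189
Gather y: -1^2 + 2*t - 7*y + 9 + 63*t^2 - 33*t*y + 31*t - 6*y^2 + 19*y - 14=63*t^2 + 33*t - 6*y^2 + y*(12 - 33*t) - 6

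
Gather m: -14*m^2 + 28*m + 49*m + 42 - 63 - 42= -14*m^2 + 77*m - 63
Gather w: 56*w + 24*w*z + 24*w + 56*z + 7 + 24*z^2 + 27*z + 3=w*(24*z + 80) + 24*z^2 + 83*z + 10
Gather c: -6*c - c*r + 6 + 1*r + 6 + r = c*(-r - 6) + 2*r + 12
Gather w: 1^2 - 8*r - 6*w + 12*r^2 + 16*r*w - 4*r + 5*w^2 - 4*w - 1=12*r^2 - 12*r + 5*w^2 + w*(16*r - 10)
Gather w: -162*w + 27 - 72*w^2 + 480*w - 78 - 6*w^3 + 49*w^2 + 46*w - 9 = -6*w^3 - 23*w^2 + 364*w - 60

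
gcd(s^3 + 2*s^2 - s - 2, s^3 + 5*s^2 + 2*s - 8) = s^2 + s - 2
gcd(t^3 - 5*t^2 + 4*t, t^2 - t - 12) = t - 4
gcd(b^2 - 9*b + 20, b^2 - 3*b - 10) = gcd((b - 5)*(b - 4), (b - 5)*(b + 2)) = b - 5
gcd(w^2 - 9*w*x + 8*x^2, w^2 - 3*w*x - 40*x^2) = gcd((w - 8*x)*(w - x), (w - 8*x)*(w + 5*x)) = -w + 8*x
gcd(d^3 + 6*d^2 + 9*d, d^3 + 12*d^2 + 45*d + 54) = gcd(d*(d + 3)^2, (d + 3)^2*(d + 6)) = d^2 + 6*d + 9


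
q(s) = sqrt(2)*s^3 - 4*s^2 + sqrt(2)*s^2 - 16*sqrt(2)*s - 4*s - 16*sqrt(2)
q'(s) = 3*sqrt(2)*s^2 - 8*s + 2*sqrt(2)*s - 16*sqrt(2) - 4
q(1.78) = -70.24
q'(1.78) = -22.39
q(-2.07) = 8.87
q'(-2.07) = 2.26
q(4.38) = -70.03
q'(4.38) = 32.11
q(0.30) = -30.81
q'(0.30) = -27.80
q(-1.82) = 8.74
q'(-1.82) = -3.16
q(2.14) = -77.59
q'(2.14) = -18.26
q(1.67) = -67.72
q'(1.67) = -23.43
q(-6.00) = -261.42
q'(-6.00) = 157.14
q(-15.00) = -4977.99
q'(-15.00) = 1005.54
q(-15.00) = -4977.99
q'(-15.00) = 1005.54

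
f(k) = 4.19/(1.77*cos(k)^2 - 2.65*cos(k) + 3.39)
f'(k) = 4.19*(3.54*sin(k)*cos(k) - 2.65*sin(k))/(1.77*cos(k)^2 - 2.65*cos(k) + 3.39)^2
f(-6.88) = 1.74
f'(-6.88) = -0.11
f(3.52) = 0.57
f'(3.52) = 0.17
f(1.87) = 0.97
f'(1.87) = -0.79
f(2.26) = 0.72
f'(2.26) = -0.47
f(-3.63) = 0.59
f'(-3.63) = -0.22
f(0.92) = 1.72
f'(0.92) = -0.28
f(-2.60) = 0.60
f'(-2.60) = 0.25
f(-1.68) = 1.13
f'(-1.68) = 0.92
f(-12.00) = 1.74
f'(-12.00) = 0.13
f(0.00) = 1.67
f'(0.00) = 0.00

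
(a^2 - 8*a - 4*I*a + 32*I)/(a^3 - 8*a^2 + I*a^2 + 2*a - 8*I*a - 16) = (a - 4*I)/(a^2 + I*a + 2)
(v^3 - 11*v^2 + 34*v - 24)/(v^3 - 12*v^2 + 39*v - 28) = (v - 6)/(v - 7)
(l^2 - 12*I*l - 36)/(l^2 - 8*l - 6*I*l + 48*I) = (l - 6*I)/(l - 8)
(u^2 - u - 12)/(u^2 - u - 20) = (-u^2 + u + 12)/(-u^2 + u + 20)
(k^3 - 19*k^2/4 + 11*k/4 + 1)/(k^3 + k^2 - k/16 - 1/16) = 4*(k^2 - 5*k + 4)/(4*k^2 + 3*k - 1)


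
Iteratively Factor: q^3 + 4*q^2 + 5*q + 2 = (q + 1)*(q^2 + 3*q + 2) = (q + 1)^2*(q + 2)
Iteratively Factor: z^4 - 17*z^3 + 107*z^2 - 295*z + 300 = (z - 3)*(z^3 - 14*z^2 + 65*z - 100) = (z - 4)*(z - 3)*(z^2 - 10*z + 25) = (z - 5)*(z - 4)*(z - 3)*(z - 5)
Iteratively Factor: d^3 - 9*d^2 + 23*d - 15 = (d - 3)*(d^2 - 6*d + 5) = (d - 5)*(d - 3)*(d - 1)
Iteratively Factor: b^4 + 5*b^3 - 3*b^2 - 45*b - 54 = (b + 3)*(b^3 + 2*b^2 - 9*b - 18) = (b + 2)*(b + 3)*(b^2 - 9) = (b - 3)*(b + 2)*(b + 3)*(b + 3)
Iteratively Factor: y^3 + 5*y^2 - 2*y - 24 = (y + 3)*(y^2 + 2*y - 8) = (y - 2)*(y + 3)*(y + 4)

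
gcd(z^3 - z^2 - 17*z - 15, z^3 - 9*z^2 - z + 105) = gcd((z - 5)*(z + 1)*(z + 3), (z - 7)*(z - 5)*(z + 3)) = z^2 - 2*z - 15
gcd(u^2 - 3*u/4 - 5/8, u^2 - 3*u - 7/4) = u + 1/2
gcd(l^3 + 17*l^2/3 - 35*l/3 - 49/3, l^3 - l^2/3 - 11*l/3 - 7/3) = l^2 - 4*l/3 - 7/3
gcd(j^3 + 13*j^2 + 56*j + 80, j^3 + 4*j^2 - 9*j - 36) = j + 4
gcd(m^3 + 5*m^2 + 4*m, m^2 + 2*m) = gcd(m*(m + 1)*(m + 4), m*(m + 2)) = m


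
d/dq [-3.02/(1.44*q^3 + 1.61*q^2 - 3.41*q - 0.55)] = (13.0464*q^2 + 9.7244*q - 10.2982)/(1.44*q^3 + 1.61*q^2 - 3.41*q - 0.55)^2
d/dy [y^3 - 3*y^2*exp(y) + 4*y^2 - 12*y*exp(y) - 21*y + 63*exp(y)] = -3*y^2*exp(y) + 3*y^2 - 18*y*exp(y) + 8*y + 51*exp(y) - 21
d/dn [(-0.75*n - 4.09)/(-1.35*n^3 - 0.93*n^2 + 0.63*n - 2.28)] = (-2.025*n^3 - 17.262*n^2 - 7.6074*n + 4.2867)/(1.8225*n^6 + 2.511*n^5 - 0.8361*n^4 + 4.9842*n^3 + 4.6377*n^2 - 2.8728*n + 5.1984)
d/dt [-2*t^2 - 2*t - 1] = -4*t - 2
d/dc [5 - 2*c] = -2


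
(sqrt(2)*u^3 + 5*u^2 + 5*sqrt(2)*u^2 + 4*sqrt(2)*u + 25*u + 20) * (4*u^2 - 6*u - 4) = 4*sqrt(2)*u^5 + 14*sqrt(2)*u^4 + 20*u^4 - 18*sqrt(2)*u^3 + 70*u^3 - 90*u^2 - 44*sqrt(2)*u^2 - 220*u - 16*sqrt(2)*u - 80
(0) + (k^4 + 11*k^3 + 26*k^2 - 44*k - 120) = k^4 + 11*k^3 + 26*k^2 - 44*k - 120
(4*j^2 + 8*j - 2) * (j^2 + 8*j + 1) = 4*j^4 + 40*j^3 + 66*j^2 - 8*j - 2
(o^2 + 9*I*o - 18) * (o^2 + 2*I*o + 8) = o^4 + 11*I*o^3 - 28*o^2 + 36*I*o - 144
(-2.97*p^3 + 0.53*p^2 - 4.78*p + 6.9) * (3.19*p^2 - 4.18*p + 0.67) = -9.4743*p^5 + 14.1053*p^4 - 19.4535*p^3 + 42.3465*p^2 - 32.0446*p + 4.623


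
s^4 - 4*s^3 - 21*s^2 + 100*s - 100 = (s - 5)*(s - 2)^2*(s + 5)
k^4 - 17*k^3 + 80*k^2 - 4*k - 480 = (k - 8)*(k - 6)*(k - 5)*(k + 2)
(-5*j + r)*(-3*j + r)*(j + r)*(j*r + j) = 15*j^4*r + 15*j^4 + 7*j^3*r^2 + 7*j^3*r - 7*j^2*r^3 - 7*j^2*r^2 + j*r^4 + j*r^3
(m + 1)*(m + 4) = m^2 + 5*m + 4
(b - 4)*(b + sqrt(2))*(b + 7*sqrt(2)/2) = b^3 - 4*b^2 + 9*sqrt(2)*b^2/2 - 18*sqrt(2)*b + 7*b - 28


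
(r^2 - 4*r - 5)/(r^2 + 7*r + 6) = (r - 5)/(r + 6)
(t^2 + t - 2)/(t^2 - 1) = (t + 2)/(t + 1)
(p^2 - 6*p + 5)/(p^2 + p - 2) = (p - 5)/(p + 2)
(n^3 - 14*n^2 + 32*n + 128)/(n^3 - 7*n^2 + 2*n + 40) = (n^2 - 16*n + 64)/(n^2 - 9*n + 20)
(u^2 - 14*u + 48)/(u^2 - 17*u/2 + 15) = 2*(u - 8)/(2*u - 5)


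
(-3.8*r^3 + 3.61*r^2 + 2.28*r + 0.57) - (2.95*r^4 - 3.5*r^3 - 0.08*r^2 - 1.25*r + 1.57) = -2.95*r^4 - 0.3*r^3 + 3.69*r^2 + 3.53*r - 1.0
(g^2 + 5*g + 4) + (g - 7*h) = g^2 + 6*g - 7*h + 4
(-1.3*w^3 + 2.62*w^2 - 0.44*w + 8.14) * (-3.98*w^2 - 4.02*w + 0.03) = 5.174*w^5 - 5.2016*w^4 - 8.8202*w^3 - 30.5498*w^2 - 32.736*w + 0.2442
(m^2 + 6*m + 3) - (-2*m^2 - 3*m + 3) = 3*m^2 + 9*m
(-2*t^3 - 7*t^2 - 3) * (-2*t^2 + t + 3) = 4*t^5 + 12*t^4 - 13*t^3 - 15*t^2 - 3*t - 9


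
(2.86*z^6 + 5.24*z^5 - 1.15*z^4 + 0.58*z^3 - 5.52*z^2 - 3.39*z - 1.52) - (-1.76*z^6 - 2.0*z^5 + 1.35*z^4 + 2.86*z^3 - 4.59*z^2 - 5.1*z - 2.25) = 4.62*z^6 + 7.24*z^5 - 2.5*z^4 - 2.28*z^3 - 0.93*z^2 + 1.71*z + 0.73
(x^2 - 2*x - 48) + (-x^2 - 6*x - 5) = -8*x - 53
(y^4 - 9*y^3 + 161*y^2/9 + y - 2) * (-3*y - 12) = -3*y^5 + 15*y^4 + 163*y^3/3 - 653*y^2/3 - 6*y + 24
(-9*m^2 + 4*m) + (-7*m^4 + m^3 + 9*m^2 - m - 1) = -7*m^4 + m^3 + 3*m - 1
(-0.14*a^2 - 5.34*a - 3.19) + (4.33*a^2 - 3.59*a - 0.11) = 4.19*a^2 - 8.93*a - 3.3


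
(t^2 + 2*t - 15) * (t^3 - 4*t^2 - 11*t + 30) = t^5 - 2*t^4 - 34*t^3 + 68*t^2 + 225*t - 450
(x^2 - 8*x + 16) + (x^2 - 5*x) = 2*x^2 - 13*x + 16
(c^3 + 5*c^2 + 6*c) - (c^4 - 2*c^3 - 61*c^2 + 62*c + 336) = -c^4 + 3*c^3 + 66*c^2 - 56*c - 336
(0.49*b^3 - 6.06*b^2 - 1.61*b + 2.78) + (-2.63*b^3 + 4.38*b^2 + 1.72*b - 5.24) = -2.14*b^3 - 1.68*b^2 + 0.11*b - 2.46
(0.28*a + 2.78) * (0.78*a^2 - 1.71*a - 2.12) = 0.2184*a^3 + 1.6896*a^2 - 5.3474*a - 5.8936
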